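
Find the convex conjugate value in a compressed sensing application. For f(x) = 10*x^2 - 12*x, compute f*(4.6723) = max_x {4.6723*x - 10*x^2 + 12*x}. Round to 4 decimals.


f*(y) = sup_x {y*x - a*x^2 - b*x} = sup_x {(y-b)*x - a*x^2}
FOC: (y - b) - 2a*x = 0 => x* = (y - b)/(2a)
x* = (4.6723 + 12)/(2*10) = 0.8336
f*(4.6723) = (y-b)^2/(4a) = (4.6723 + 12)^2/(4*10)
= 277.9656/40 = 6.9491


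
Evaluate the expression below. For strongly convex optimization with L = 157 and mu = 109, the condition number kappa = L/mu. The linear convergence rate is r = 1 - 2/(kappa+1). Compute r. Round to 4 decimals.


Step 1: Compute the condition number.
kappa = L/mu = 157/109 = 1.4404
Step 2: Compute the convergence rate.
r = 1 - 2/(kappa + 1) = 1 - 2*mu/(L + mu) = (L - mu)/(L + mu) = 48/266 = 0.1805


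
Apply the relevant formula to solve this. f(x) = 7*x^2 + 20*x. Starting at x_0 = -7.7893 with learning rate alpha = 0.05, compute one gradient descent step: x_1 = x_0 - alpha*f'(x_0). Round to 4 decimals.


We compute the gradient at x_0 and apply the update.
f'(x) = 14*x + 20
f'(-7.7893) = 14*-7.7893 + 20 = -89.0502
x_1 = -7.7893 - 0.05*-89.0502 = -3.3368


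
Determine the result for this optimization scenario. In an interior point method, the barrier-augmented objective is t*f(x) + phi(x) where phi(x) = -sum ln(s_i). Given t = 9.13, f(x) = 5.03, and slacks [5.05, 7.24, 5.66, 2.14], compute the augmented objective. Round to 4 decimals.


Step 1: Compute log-barrier.
ln values: [1.6194, 1.9796, 1.7334, 0.7608]
phi = -(1.6194 + 1.9796 + 1.7334 + 0.7608) = -6.0932
Step 2: Compute augmented objective.
t*f(x) = 9.13*5.03 = 45.9239
Total = 45.9239 - 6.0932 = 39.8307


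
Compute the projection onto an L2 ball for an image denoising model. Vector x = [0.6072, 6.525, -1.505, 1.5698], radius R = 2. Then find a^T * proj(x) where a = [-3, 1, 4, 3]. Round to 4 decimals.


Step 1: Compute ||x|| (intermediates to 6 decimals).
||x|| = sqrt(0.6072^2 + 6.525^2 + (-1.505)^2 + 1.5698^2) = 6.904608
Step 2: Project.
Since ||x|| > R, scale = R/||x|| = 2/6.904608 = 0.289662, proj(x) = scale * x
proj(x) = [0.175883, 1.890045, -0.435941, 0.454711]
Step 3: Dot product.
a^T * proj(x) = -3*0.175883 + 1*1.890045 + 4*(-0.435941) + 3*0.454711 = 0.9828


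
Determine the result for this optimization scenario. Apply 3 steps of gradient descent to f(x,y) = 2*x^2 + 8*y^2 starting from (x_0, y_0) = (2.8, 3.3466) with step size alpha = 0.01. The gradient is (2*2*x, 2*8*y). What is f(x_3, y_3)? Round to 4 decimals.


Gradient descent on f(x,y) = 2*x^2 + 8*y^2.
Starting point: (2.8, 3.3466), alpha = 0.01
Step 1: grad_x = 2*2*2.8 = 11.2, grad_y = 2*8*3.3466 = 53.5456
  x_1 = 2.8 - 0.01*11.2 = 2.688
  y_1 = 3.3466 - 0.01*53.5456 = 2.8111
Step 2: grad_x = 2*2*2.688 = 10.752, grad_y = 2*8*2.8111 = 44.9783
  x_2 = 2.688 - 0.01*10.752 = 2.5805
  y_2 = 2.8111 - 0.01*44.9783 = 2.3614
Step 3: grad_x = 2*2*2.5805 = 10.3219, grad_y = 2*8*2.3614 = 37.7818
  x_3 = 2.5805 - 0.01*10.3219 = 2.4773
  y_3 = 2.3614 - 0.01*37.7818 = 1.9835
f(2.4773, 1.9835) = 2*2.4773^2 + 8*1.9835^2 = 43.7492


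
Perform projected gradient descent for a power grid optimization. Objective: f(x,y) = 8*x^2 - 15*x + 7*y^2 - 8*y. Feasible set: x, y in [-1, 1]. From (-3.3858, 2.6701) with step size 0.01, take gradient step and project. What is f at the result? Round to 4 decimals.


Step 1: Compute gradient at (-3.3858, 2.6701).
grad_x = 2*8*-3.3858 - 15 = -69.1728
grad_y = 2*7*2.6701 - 8 = 29.3814
Step 2: Gradient step.
x_raw = -3.3858 - 0.01*-69.1728 = -2.6941
y_raw = 2.6701 - 0.01*29.3814 = 2.3763
Step 3: Project onto [-1, 1].
x_proj = clip(-2.6941) = -1.0
y_proj = clip(2.3763) = 1.0
Step 4: Evaluate f.
f(-1.0, 1.0) = 22.0


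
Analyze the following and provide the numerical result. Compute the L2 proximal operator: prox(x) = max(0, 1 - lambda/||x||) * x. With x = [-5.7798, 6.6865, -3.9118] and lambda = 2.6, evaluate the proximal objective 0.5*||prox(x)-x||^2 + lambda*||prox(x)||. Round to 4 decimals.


Step 1: Compute ||x||.
||x|| = 9.6653
Step 2: Compute scaling factor.
scale = max(0, 1 - 2.6/9.6653) = 0.731
Step 3: prox(x) = [-4.225, 4.8878, -2.8595]
||prox(x)|| = 7.0653
Step 4: Proximal objective.
0.5*||prox-x||^2 = 3.38
lambda*||prox|| = 18.3698
Total = 21.7497


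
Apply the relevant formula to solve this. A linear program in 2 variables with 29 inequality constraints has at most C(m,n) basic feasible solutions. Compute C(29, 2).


Each vertex corresponds to some choice of n active constraints out of m, so the number of vertices is at most C(m, n) = m! / (n!(m-n)!).
m = 29, n = 2
Numerator: 29 * 28
Denominator: 2! = 2
C(29, 2) = 406


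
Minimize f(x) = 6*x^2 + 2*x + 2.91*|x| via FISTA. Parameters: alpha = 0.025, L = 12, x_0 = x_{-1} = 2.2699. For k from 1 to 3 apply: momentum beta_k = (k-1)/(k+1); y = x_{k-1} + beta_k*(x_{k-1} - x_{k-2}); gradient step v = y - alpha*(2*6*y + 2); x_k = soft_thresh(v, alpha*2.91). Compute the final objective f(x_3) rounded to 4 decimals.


FISTA on f(x) = 6*x^2 + 2*x + 2.91*|x|
L = 12, alpha = 0.025
Iteration 1: beta = 0.0, y = 2.2699 + 0.0*(2.2699 - 2.2699) = 2.2699
  grad(y) = 29.2388, v = y - alpha*grad = 1.5389
  prox(v) = soft_thresh(1.5389, 0.0728) = 1.4662
Iteration 2: beta = 0.3333, y = 1.4662 + 0.3333*(1.4662 - 2.2699) = 1.1983
  grad(y) = 16.3793, v = y - alpha*grad = 0.7888
  prox(v) = soft_thresh(0.7888, 0.0728) = 0.716
Iteration 3: beta = 0.5, y = 0.716 + 0.5*(0.716 - 1.4662) = 0.341
  grad(y) = 6.0917, v = y - alpha*grad = 0.1887
  prox(v) = soft_thresh(0.1887, 0.0728) = 0.1159
f(x_3) = 6*0.1159^2 + 2*0.1159 + 2.91*|0.1159| = 0.6499


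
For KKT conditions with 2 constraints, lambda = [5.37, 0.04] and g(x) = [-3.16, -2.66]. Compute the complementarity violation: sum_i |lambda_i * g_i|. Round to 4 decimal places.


KKT complementary slackness check:
lambda_1 * g_1 = 5.37 * -3.16 = -16.9692
lambda_2 * g_2 = 0.04 * -2.66 = -0.1064
Total violation = 16.9692 + 0.1064 = 17.0756


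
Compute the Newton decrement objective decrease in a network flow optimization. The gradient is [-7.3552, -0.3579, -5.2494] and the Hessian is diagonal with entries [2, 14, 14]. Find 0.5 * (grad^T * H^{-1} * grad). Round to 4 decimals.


Step 1: H is diagonal, so H^(-1) * g = [-3.6776, -0.0256, -0.375].
Step 2: g^T H^(-1) g = sum_i g_i^2 / H_ii
  = (-7.3552)^2/2 + (-0.3579)^2/14 + (-5.2494)^2/14
  = 27.0495 + 0.0091 + 1.9683 = 29.0269
Step 3: Objective decrease = 0.5 * g^T H^(-1) g = 14.5135


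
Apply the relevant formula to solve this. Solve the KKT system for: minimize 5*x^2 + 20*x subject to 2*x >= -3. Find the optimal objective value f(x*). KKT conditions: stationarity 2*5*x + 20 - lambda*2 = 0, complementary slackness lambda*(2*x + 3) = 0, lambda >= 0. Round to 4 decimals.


Step 1: Try lambda = 0 (constraint inactive).
x_unc = -20/(2*5) = -2.0
Check: 2*-2.0 = -4.0 < -3 -- violated!
Step 2: Constraint must be active: 2*x = -3
x* = -3/2 = -1.5
lambda = (2*5*(-1.5) + 20)/2 = 2.5
Step 3: Compute optimal value.
f(x*) = 5*(-1.5)^2 + 20*(-1.5) = -18.75


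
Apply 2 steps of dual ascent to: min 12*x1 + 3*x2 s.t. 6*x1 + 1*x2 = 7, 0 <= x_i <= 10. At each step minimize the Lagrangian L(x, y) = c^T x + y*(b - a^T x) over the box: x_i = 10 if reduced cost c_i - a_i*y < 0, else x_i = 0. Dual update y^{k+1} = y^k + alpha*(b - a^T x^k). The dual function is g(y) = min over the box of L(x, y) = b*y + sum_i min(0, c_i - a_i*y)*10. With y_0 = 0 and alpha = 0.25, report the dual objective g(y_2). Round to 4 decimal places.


Dual ascent for LP: min 12*x1 + 3*x2, 6*x1 + 1*x2 = 7, 0 <= x_i <= 10
Step 1: y^k = 0.0, reduced costs: (12.0, 3.0)
  x^k = (0.0, 0.0), subgradient = b - a^T x = 7.0
  y^{k+1} = 0.0 + 0.25*7.0 = 1.75
Step 2: y^k = 1.75, reduced costs: (1.5, 1.25)
  x^k = (0.0, 0.0), subgradient = b - a^T x = 7.0
  y^{k+1} = 1.75 + 0.25*7.0 = 3.5
Dual objective at y_2 = 3.5: reduced costs (-9.0, -0.5), box minimizer x = (10.0, 10.0)
g(y_2) = b*y + (c1 - a1*y)*x1 + (c2 - a2*y)*x2 = 7*3.5 + (-9.0)*10.0 + (-0.5)*10.0 = 24.5 - 90.0 - 5.0 = -70.5


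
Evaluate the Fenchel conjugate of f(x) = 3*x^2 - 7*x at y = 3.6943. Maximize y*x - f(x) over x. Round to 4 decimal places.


f*(y) = sup_x {y*x - a*x^2 - b*x} = sup_x {(y-b)*x - a*x^2}
FOC: (y - b) - 2a*x = 0 => x* = (y - b)/(2a)
x* = (3.6943 + 7)/(2*3) = 1.7824
f*(3.6943) = (y-b)^2/(4a) = (3.6943 + 7)^2/(4*3)
= 114.3681/12 = 9.5307


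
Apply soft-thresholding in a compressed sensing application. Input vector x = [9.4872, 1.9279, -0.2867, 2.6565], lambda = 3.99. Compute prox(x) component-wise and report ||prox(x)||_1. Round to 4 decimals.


Soft-thresholding with lambda = 3.99:
prox(9.4872) = sign(9.4872)*max(|9.4872| - 3.99, 0) = 5.4972
prox(1.9279) = sign(1.9279)*max(|1.9279| - 3.99, 0) = 0.0
prox(-0.2867) = sign(-0.2867)*max(|-0.2867| - 3.99, 0) = 0.0
prox(2.6565) = sign(2.6565)*max(|2.6565| - 3.99, 0) = 0.0
prox(x) = [5.4972, 0.0, 0.0, 0.0]
||prox(x)||_1 = 5.4972 + 0.0 + 0.0 + 0.0 = 5.4972


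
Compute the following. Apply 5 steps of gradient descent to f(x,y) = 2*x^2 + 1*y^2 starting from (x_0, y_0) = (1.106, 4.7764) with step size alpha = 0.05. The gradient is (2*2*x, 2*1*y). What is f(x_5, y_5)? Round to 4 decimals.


Gradient descent on f(x,y) = 2*x^2 + 1*y^2.
Starting point: (1.106, 4.7764), alpha = 0.05
Step 1: grad_x = 2*2*1.106 = 4.424, grad_y = 2*1*4.7764 = 9.5528
  x_1 = 1.106 - 0.05*4.424 = 0.8848
  y_1 = 4.7764 - 0.05*9.5528 = 4.2988
Step 2: grad_x = 2*2*0.8848 = 3.5392, grad_y = 2*1*4.2988 = 8.5975
  x_2 = 0.8848 - 0.05*3.5392 = 0.7078
  y_2 = 4.2988 - 0.05*8.5975 = 3.8689
Step 3: grad_x = 2*2*0.7078 = 2.8314, grad_y = 2*1*3.8689 = 7.7378
  x_3 = 0.7078 - 0.05*2.8314 = 0.5663
  y_3 = 3.8689 - 0.05*7.7378 = 3.482
Step 4: grad_x = 2*2*0.5663 = 2.2651, grad_y = 2*1*3.482 = 6.964
  x_4 = 0.5663 - 0.05*2.2651 = 0.453
  y_4 = 3.482 - 0.05*6.964 = 3.1338
Step 5: grad_x = 2*2*0.453 = 1.8121, grad_y = 2*1*3.1338 = 6.2676
  x_5 = 0.453 - 0.05*1.8121 = 0.3624
  y_5 = 3.1338 - 0.05*6.2676 = 2.8204
f(0.3624, 2.8204) = 2*0.3624^2 + 1*2.8204^2 = 8.2174


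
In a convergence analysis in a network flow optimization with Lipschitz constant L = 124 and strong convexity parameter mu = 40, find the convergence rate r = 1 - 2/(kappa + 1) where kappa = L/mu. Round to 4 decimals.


Step 1: Compute the condition number.
kappa = L/mu = 124/40 = 3.1
Step 2: Compute the convergence rate.
r = 1 - 2/(kappa + 1) = 1 - 2*mu/(L + mu) = (L - mu)/(L + mu) = 84/164 = 0.5122


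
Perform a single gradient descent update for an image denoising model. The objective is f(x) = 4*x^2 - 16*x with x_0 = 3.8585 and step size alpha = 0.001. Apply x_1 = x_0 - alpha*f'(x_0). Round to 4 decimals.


We compute the gradient at x_0 and apply the update.
f'(x) = 8*x - 16
f'(3.8585) = 8*3.8585 - 16 = 14.868
x_1 = 3.8585 - 0.001*14.868 = 3.8436


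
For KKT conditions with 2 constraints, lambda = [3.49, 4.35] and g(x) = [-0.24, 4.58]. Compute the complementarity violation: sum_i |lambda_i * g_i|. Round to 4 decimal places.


KKT complementary slackness check:
lambda_1 * g_1 = 3.49 * -0.24 = -0.8376
lambda_2 * g_2 = 4.35 * 4.58 = 19.923
Total violation = 0.8376 + 19.923 = 20.7606


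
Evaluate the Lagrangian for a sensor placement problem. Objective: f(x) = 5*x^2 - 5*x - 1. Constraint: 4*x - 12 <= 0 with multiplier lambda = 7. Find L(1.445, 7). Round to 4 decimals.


Step 1: Evaluate f(x).
f(1.445) = 5*1.445^2 - 5*1.445 - 1 = 2.2151
Step 2: Evaluate g(x).
g(1.445) = 4*1.445 - 12 = -6.22
Step 3: Compute Lagrangian.
L = 2.2151 + 7*-6.22 = -41.3249


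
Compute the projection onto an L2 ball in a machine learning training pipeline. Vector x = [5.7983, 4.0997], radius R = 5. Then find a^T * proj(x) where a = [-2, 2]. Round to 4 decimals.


Step 1: Compute ||x|| (intermediates to 6 decimals).
||x|| = sqrt(5.7983^2 + 4.0997^2) = 7.101255
Step 2: Project.
Since ||x|| > R, scale = R/||x|| = 5/7.101255 = 0.704101, proj(x) = scale * x
proj(x) = [4.082589, 2.886603]
Step 3: Dot product.
a^T * proj(x) = -2*4.082589 + 2*2.886603 = -2.392


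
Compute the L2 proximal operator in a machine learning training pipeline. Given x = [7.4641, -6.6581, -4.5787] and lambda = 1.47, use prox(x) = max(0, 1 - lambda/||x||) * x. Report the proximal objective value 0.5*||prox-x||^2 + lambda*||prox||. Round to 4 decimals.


Step 1: Compute ||x||.
||x|| = 11.0003
Step 2: Compute scaling factor.
scale = max(0, 1 - 1.47/11.0003) = 0.8664
Step 3: prox(x) = [6.4667, -5.7684, -3.9668]
||prox(x)|| = 9.5303
Step 4: Proximal objective.
0.5*||prox-x||^2 = 1.0805
lambda*||prox|| = 14.0095
Total = 15.0901


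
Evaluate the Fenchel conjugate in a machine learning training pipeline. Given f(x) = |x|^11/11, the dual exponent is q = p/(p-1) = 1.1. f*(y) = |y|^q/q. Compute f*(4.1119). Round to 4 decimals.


The conjugate exponent q satisfies 1/p + 1/q = 1.
p = 11, so q = 11/(11 - 1) = 1.1
|y|^q = 4.1119^1.1 = 4.7364
f*(4.1119) = 4.7364 / 1.1 = 4.3058


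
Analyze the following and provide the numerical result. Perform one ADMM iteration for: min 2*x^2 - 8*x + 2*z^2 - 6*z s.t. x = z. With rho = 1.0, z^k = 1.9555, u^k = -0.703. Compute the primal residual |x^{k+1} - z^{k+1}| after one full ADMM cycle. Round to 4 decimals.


ADMM iteration with rho = 1.0, z^k = 1.9555, u^k = -0.703
Step 1: x-update.
Minimize 2*x^2 - 8*x + (1.0/2)*(x - 1.9555 - 0.703)^2
FOC: (2*2 + 1.0)*x = 8 + 1.0*(1.9555 + 0.703)
x^{k+1} = 2.1317
Step 2: z-update.
Minimize 2*z^2 - 6*z + (1.0/2)*(2.1317 - z - 0.703)^2
FOC: (2*2 + 1.0)*z = 6 + 1.0*(2.1317 - 0.703)
z^{k+1} = 1.4857
Step 3: u-update.
u^{k+1} = -0.703 + 2.1317 - 1.4857 = -0.057
Step 4: Primal residual = |2.1317 - 1.4857| = 0.646


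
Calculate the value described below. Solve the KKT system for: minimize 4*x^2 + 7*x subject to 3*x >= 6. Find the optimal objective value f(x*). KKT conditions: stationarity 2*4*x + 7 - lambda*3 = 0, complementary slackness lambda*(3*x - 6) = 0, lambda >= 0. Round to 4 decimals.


Step 1: Try lambda = 0 (constraint inactive).
x_unc = -7/(2*4) = -0.875
Check: 3*-0.875 = -2.625 < 6 -- violated!
Step 2: Constraint must be active: 3*x = 6
x* = 6/3 = 2.0
lambda = (2*4*2.0 + 7)/3 = 7.6667
Step 3: Compute optimal value.
f(x*) = 4*2.0^2 + 7*2.0 = 30.0


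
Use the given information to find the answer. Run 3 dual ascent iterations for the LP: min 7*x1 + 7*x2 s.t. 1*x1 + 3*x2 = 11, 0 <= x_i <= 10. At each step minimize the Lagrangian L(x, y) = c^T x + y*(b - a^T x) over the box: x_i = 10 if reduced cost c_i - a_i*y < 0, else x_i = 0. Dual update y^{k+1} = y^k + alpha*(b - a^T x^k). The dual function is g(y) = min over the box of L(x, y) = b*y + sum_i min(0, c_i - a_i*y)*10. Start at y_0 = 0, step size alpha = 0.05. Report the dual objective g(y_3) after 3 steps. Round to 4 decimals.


Dual ascent for LP: min 7*x1 + 7*x2, 1*x1 + 3*x2 = 11, 0 <= x_i <= 10
Step 1: y^k = 0.0, reduced costs: (7.0, 7.0)
  x^k = (0.0, 0.0), subgradient = b - a^T x = 11.0
  y^{k+1} = 0.0 + 0.05*11.0 = 0.55
Step 2: y^k = 0.55, reduced costs: (6.45, 5.35)
  x^k = (0.0, 0.0), subgradient = b - a^T x = 11.0
  y^{k+1} = 0.55 + 0.05*11.0 = 1.1
Step 3: y^k = 1.1, reduced costs: (5.9, 3.7)
  x^k = (0.0, 0.0), subgradient = b - a^T x = 11.0
  y^{k+1} = 1.1 + 0.05*11.0 = 1.65
Dual objective at y_3 = 1.65: reduced costs (5.35, 2.05), box minimizer x = (0.0, 0.0)
g(y_3) = b*y + (c1 - a1*y)*x1 + (c2 - a2*y)*x2 = 11*1.65 + 5.35*0.0 + 2.05*0.0 = 18.15 + 0.0 + 0.0 = 18.15


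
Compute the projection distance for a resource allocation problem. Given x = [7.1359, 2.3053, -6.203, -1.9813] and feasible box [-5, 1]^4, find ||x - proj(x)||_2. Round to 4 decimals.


Project each component onto [-5, 1].
clip(7.1359) = 1.0, clip(2.3053) = 1.0, clip(-6.203) = -5.0, clip(-1.9813) = -1.9813
Projection = [1.0, 1.0, -5.0, -1.9813]
Squared diffs: [37.6493, 1.7038, 1.4472, 0.0]
Distance = sqrt(40.8003) = 6.3875


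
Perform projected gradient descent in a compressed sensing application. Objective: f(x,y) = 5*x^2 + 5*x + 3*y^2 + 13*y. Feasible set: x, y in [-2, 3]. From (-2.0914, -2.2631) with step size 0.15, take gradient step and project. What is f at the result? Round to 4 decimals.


Step 1: Compute gradient at (-2.0914, -2.2631).
grad_x = 2*5*-2.0914 + 5 = -15.914
grad_y = 2*3*-2.2631 + 13 = -0.5786
Step 2: Gradient step.
x_raw = -2.0914 - 0.15*-15.914 = 0.2957
y_raw = -2.2631 - 0.15*-0.5786 = -2.1763
Step 3: Project onto [-2, 3].
x_proj = clip(0.2957) = 0.2957
y_proj = clip(-2.1763) = -2.0
Step 4: Evaluate f.
f(0.2957, -2.0) = -12.0843


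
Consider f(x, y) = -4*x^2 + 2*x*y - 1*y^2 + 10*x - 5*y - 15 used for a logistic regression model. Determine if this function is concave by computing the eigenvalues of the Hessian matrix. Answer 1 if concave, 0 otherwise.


The Hessian of f(x,y) = -4*x^2 + 2*x*y - 1*y^2 + 10*x - 5*y - 15 is:
H = [[-8, 2], [2, -2]]
Trace = -8 - 2 = -10
Determinant = -8*-2 - (2)^2 = 12
Discriminant = (-10)^2 - 4*12 = 52.0
Eigenvalues: lambda_1 = -8.6056, lambda_2 = -1.3944
The function is concave.

1


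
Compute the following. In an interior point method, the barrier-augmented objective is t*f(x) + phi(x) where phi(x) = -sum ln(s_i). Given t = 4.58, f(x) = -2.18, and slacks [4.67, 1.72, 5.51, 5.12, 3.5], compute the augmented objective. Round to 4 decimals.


Step 1: Compute log-barrier.
ln values: [1.5412, 0.5423, 1.7066, 1.6332, 1.2528]
phi = -(1.5412 + 0.5423 + 1.7066 + 1.6332 + 1.2528) = -6.676
Step 2: Compute augmented objective.
t*f(x) = 4.58*-2.18 = -9.9844
Total = -9.9844 - 6.676 = -16.6604


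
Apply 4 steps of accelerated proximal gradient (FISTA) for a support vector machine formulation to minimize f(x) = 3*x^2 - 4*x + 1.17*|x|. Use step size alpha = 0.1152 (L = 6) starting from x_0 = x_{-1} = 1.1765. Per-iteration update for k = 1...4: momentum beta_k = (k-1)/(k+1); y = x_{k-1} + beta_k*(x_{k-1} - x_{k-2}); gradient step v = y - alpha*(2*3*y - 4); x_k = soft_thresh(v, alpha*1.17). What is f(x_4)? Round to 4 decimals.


FISTA on f(x) = 3*x^2 - 4*x + 1.17*|x|
L = 6, alpha = 0.1152
Iteration 1: beta = 0.0, y = 1.1765 + 0.0*(1.1765 - 1.1765) = 1.1765
  grad(y) = 3.059, v = y - alpha*grad = 0.8241
  prox(v) = soft_thresh(0.8241, 0.1348) = 0.6893
Iteration 2: beta = 0.3333, y = 0.6893 + 0.3333*(0.6893 - 1.1765) = 0.5269
  grad(y) = -0.8384, v = y - alpha*grad = 0.6235
  prox(v) = soft_thresh(0.6235, 0.1348) = 0.4887
Iteration 3: beta = 0.5, y = 0.4887 + 0.5*(0.4887 - 0.6893) = 0.3884
  grad(y) = -1.6694, v = y - alpha*grad = 0.5807
  prox(v) = soft_thresh(0.5807, 0.1348) = 0.446
Iteration 4: beta = 0.6, y = 0.446 + 0.6*(0.446 - 0.4887) = 0.4203
  grad(y) = -1.4782, v = y - alpha*grad = 0.5906
  prox(v) = soft_thresh(0.5906, 0.1348) = 0.4558
f(x_4) = 3*0.4558^2 - 4*0.4558 + 1.17*|0.4558| = -0.6667


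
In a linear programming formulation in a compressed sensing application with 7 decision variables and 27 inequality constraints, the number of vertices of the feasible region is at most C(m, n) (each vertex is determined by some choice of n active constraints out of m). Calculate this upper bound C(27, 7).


Each vertex corresponds to some choice of n active constraints out of m, so the number of vertices is at most C(m, n) = m! / (n!(m-n)!).
m = 27, n = 7
Numerator: 27 * 26 * 25 * 24 * 23 * 22 * 21
Denominator: 7! = 5040
C(27, 7) = 888030


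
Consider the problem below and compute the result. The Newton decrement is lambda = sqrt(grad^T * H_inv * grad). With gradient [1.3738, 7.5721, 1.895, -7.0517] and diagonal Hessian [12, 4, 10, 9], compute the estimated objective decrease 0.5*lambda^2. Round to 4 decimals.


Step 1: H is diagonal, so H^(-1) * g = [0.1145, 1.893, 0.1895, -0.7835].
Step 2: g^T H^(-1) g = sum_i g_i^2 / H_ii
  = (1.3738)^2/12 + (7.5721)^2/4 + (1.895)^2/10 + (-7.0517)^2/9
  = 0.1573 + 14.3342 + 0.3591 + 5.5252 = 20.3757
Step 3: Objective decrease = 0.5 * g^T H^(-1) g = 10.1879


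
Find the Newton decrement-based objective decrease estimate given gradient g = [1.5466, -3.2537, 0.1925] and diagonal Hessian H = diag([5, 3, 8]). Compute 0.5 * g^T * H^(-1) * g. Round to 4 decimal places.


Step 1: H is diagonal, so H^(-1) * g = [0.3093, -1.0846, 0.0241].
Step 2: g^T H^(-1) g = sum_i g_i^2 / H_ii
  = (1.5466)^2/5 + (-3.2537)^2/3 + (0.1925)^2/8
  = 0.4784 + 3.5289 + 0.0046 = 4.0119
Step 3: Objective decrease = 0.5 * g^T H^(-1) g = 2.0059


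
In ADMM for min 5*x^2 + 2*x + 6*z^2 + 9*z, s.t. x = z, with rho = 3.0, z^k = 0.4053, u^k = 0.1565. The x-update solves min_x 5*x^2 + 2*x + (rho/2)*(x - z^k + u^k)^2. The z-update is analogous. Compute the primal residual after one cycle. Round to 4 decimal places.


ADMM iteration with rho = 3.0, z^k = 0.4053, u^k = 0.1565
Step 1: x-update.
Minimize 5*x^2 + 2*x + (3.0/2)*(x - 0.4053 + 0.1565)^2
FOC: (2*5 + 3.0)*x = -2 + 3.0*(0.4053 - 0.1565)
x^{k+1} = -0.0964
Step 2: z-update.
Minimize 6*z^2 + 9*z + (3.0/2)*(-0.0964 - z + 0.1565)^2
FOC: (2*6 + 3.0)*z = -9 + 3.0*(-0.0964 + 0.1565)
z^{k+1} = -0.588
Step 3: u-update.
u^{k+1} = 0.1565 - 0.0964 + 0.588 = 0.6481
Step 4: Primal residual = |-0.0964 + 0.588| = 0.4916


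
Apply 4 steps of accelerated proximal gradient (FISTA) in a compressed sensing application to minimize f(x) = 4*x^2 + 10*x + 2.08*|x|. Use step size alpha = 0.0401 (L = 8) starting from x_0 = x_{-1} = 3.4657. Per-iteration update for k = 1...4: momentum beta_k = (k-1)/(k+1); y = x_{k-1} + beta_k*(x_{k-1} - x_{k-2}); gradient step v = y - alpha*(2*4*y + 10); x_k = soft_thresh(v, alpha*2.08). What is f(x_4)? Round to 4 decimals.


FISTA on f(x) = 4*x^2 + 10*x + 2.08*|x|
L = 8, alpha = 0.0401
Iteration 1: beta = 0.0, y = 3.4657 + 0.0*(3.4657 - 3.4657) = 3.4657
  grad(y) = 37.7256, v = y - alpha*grad = 1.9529
  prox(v) = soft_thresh(1.9529, 0.0834) = 1.8695
Iteration 2: beta = 0.3333, y = 1.8695 + 0.3333*(1.8695 - 3.4657) = 1.3374
  grad(y) = 20.6994, v = y - alpha*grad = 0.5074
  prox(v) = soft_thresh(0.5074, 0.0834) = 0.424
Iteration 3: beta = 0.5, y = 0.424 + 0.5*(0.424 - 1.8695) = -0.2988
  grad(y) = 7.6097, v = y - alpha*grad = -0.6039
  prox(v) = soft_thresh(-0.6039, 0.0834) = -0.5205
Iteration 4: beta = 0.6, y = -0.5205 + 0.6*(-0.5205 - 0.424) = -1.0872
  grad(y) = 1.3022, v = y - alpha*grad = -1.1394
  prox(v) = soft_thresh(-1.1394, 0.0834) = -1.056
f(x_4) = 4*(-1.056)^2 + 10*(-1.056) + 2.08*|-1.056| = -3.903


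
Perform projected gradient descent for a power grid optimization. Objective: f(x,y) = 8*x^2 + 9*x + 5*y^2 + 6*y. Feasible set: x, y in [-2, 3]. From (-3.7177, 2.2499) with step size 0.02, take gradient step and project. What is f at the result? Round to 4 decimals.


Step 1: Compute gradient at (-3.7177, 2.2499).
grad_x = 2*8*-3.7177 + 9 = -50.4832
grad_y = 2*5*2.2499 + 6 = 28.499
Step 2: Gradient step.
x_raw = -3.7177 - 0.02*-50.4832 = -2.708
y_raw = 2.2499 - 0.02*28.499 = 1.6799
Step 3: Project onto [-2, 3].
x_proj = clip(-2.708) = -2.0
y_proj = clip(1.6799) = 1.6799
Step 4: Evaluate f.
f(-2.0, 1.6799) = 38.1902


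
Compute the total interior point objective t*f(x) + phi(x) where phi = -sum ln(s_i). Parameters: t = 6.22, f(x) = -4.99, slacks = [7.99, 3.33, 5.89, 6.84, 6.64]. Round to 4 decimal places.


Step 1: Compute log-barrier.
ln values: [2.0782, 1.203, 1.7733, 1.9228, 1.8931]
phi = -(2.0782 + 1.203 + 1.7733 + 1.9228 + 1.8931) = -8.8703
Step 2: Compute augmented objective.
t*f(x) = 6.22*-4.99 = -31.0378
Total = -31.0378 - 8.8703 = -39.9081


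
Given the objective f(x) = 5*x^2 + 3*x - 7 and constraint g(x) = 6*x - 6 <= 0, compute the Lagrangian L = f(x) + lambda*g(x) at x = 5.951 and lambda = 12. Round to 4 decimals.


Step 1: Evaluate f(x).
f(5.951) = 5*5.951^2 + 3*5.951 - 7 = 187.925
Step 2: Evaluate g(x).
g(5.951) = 6*5.951 - 6 = 29.706
Step 3: Compute Lagrangian.
L = 187.925 + 12*29.706 = 544.397


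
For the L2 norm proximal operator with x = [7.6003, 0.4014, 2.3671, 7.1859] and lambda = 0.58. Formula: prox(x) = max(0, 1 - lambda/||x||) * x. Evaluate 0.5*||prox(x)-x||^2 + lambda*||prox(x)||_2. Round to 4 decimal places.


Step 1: Compute ||x||.
||x|| = 10.7315
Step 2: Compute scaling factor.
scale = max(0, 1 - 0.58/10.7315) = 0.946
Step 3: prox(x) = [7.1895, 0.3797, 2.2392, 6.7975]
||prox(x)|| = 10.1515
Step 4: Proximal objective.
0.5*||prox-x||^2 = 0.1682
lambda*||prox|| = 5.8879
Total = 6.0561


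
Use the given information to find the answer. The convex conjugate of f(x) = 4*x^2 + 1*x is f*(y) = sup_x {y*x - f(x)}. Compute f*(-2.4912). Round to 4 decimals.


f*(y) = sup_x {y*x - a*x^2 - b*x} = sup_x {(y-b)*x - a*x^2}
FOC: (y - b) - 2a*x = 0 => x* = (y - b)/(2a)
x* = (-2.4912 - 1)/(2*4) = -0.4364
f*(-2.4912) = (y-b)^2/(4a) = (-2.4912 - 1)^2/(4*4)
= 12.1885/16 = 0.7618


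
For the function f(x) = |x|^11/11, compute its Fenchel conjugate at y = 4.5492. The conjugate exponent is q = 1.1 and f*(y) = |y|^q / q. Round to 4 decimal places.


The conjugate exponent q satisfies 1/p + 1/q = 1.
p = 11, so q = 11/(11 - 1) = 1.1
|y|^q = 4.5492^1.1 = 5.2933
f*(4.5492) = 5.2933 / 1.1 = 4.8121


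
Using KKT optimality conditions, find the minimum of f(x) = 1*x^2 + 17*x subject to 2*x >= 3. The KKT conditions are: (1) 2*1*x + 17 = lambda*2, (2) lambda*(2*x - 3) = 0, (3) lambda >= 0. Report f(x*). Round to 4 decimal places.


Step 1: Try lambda = 0 (constraint inactive).
x_unc = -17/(2*1) = -8.5
Check: 2*-8.5 = -17.0 < 3 -- violated!
Step 2: Constraint must be active: 2*x = 3
x* = 3/2 = 1.5
lambda = (2*1*1.5 + 17)/2 = 10.0
Step 3: Compute optimal value.
f(x*) = 1*1.5^2 + 17*1.5 = 27.75


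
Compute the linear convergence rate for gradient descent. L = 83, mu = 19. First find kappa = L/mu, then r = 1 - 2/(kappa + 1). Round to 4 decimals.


Step 1: Compute the condition number.
kappa = L/mu = 83/19 = 4.3684
Step 2: Compute the convergence rate.
r = 1 - 2/(kappa + 1) = 1 - 2*mu/(L + mu) = (L - mu)/(L + mu) = 64/102 = 0.6275


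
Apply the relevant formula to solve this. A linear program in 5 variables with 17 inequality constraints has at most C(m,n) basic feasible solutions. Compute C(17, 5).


Each vertex corresponds to some choice of n active constraints out of m, so the number of vertices is at most C(m, n) = m! / (n!(m-n)!).
m = 17, n = 5
Numerator: 17 * 16 * 15 * 14 * 13
Denominator: 5! = 120
C(17, 5) = 6188


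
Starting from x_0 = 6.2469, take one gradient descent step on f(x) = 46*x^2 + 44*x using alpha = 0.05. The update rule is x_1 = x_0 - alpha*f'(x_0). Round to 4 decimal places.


We compute the gradient at x_0 and apply the update.
f'(x) = 92*x + 44
f'(6.2469) = 92*6.2469 + 44 = 618.7148
x_1 = 6.2469 - 0.05*618.7148 = -24.6888


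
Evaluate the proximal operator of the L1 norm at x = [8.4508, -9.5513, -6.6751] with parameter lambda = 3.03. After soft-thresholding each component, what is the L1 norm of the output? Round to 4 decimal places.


Soft-thresholding with lambda = 3.03:
prox(8.4508) = sign(8.4508)*max(|8.4508| - 3.03, 0) = 5.4208
prox(-9.5513) = sign(-9.5513)*max(|-9.5513| - 3.03, 0) = -6.5213
prox(-6.6751) = sign(-6.6751)*max(|-6.6751| - 3.03, 0) = -3.6451
prox(x) = [5.4208, -6.5213, -3.6451]
||prox(x)||_1 = 5.4208 + 6.5213 + 3.6451 = 15.5872


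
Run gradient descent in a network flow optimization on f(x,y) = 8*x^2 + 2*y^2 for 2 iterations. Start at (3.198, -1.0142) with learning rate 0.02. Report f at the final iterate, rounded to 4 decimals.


Gradient descent on f(x,y) = 8*x^2 + 2*y^2.
Starting point: (3.198, -1.0142), alpha = 0.02
Step 1: grad_x = 2*8*3.198 = 51.168, grad_y = 2*2*-1.0142 = -4.0568
  x_1 = 3.198 - 0.02*51.168 = 2.1746
  y_1 = -1.0142 - 0.02*-4.0568 = -0.9331
Step 2: grad_x = 2*8*2.1746 = 34.7942, grad_y = 2*2*-0.9331 = -3.7323
  x_2 = 2.1746 - 0.02*34.7942 = 1.4788
  y_2 = -0.9331 - 0.02*-3.7323 = -0.8584
f(1.4788, -0.8584) = 8*1.4788^2 + 2*(-0.8584)^2 = 18.9675


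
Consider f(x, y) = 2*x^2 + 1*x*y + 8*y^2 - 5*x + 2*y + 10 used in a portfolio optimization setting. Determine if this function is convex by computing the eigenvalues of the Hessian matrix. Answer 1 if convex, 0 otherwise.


The Hessian of f(x,y) = 2*x^2 + 1*x*y + 8*y^2 - 5*x + 2*y + 10 is:
H = [[4, 1], [1, 16]]
Trace = 4 + 16 = 20
Determinant = 4*16 - (1)^2 = 63
Discriminant = (20)^2 - 4*63 = 148.0
Eigenvalues: lambda_1 = 3.9172, lambda_2 = 16.0828
The function is convex.

1


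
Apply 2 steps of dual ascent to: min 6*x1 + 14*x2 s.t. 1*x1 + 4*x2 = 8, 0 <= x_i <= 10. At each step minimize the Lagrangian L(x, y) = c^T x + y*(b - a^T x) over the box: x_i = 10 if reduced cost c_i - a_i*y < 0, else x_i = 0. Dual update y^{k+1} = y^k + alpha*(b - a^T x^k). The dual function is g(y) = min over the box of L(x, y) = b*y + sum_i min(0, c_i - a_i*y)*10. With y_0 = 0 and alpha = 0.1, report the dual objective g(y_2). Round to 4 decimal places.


Dual ascent for LP: min 6*x1 + 14*x2, 1*x1 + 4*x2 = 8, 0 <= x_i <= 10
Step 1: y^k = 0.0, reduced costs: (6.0, 14.0)
  x^k = (0.0, 0.0), subgradient = b - a^T x = 8.0
  y^{k+1} = 0.0 + 0.1*8.0 = 0.8
Step 2: y^k = 0.8, reduced costs: (5.2, 10.8)
  x^k = (0.0, 0.0), subgradient = b - a^T x = 8.0
  y^{k+1} = 0.8 + 0.1*8.0 = 1.6
Dual objective at y_2 = 1.6: reduced costs (4.4, 7.6), box minimizer x = (0.0, 0.0)
g(y_2) = b*y + (c1 - a1*y)*x1 + (c2 - a2*y)*x2 = 8*1.6 + 4.4*0.0 + 7.6*0.0 = 12.8 + 0.0 + 0.0 = 12.8


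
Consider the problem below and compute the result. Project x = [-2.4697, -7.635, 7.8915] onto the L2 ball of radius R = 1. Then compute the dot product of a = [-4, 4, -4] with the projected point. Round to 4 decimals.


Step 1: Compute ||x|| (intermediates to 6 decimals).
||x|| = sqrt((-2.4697)^2 + (-7.635)^2 + 7.8915^2) = 11.254706
Step 2: Project.
Since ||x|| > R, scale = R/||x|| = 1/11.254706 = 0.088852, proj(x) = scale * x
proj(x) = [-0.219438, -0.678385, 0.701176]
Step 3: Dot product.
a^T * proj(x) = -4*(-0.219438) + 4*(-0.678385) - 4*0.701176 = -4.6405


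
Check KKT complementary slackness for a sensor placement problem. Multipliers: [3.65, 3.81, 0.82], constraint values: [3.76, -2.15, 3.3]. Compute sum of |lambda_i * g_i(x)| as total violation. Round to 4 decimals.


KKT complementary slackness check:
lambda_1 * g_1 = 3.65 * 3.76 = 13.724
lambda_2 * g_2 = 3.81 * -2.15 = -8.1915
lambda_3 * g_3 = 0.82 * 3.3 = 2.706
Total violation = 13.724 + 8.1915 + 2.706 = 24.6215


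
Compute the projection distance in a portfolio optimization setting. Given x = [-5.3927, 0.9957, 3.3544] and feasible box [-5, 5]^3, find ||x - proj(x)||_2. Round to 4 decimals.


Project each component onto [-5, 5].
clip(-5.3927) = -5.0, clip(0.9957) = 0.9957, clip(3.3544) = 3.3544
Projection = [-5.0, 0.9957, 3.3544]
Squared diffs: [0.1542, 0.0, 0.0]
Distance = sqrt(0.1542) = 0.3927


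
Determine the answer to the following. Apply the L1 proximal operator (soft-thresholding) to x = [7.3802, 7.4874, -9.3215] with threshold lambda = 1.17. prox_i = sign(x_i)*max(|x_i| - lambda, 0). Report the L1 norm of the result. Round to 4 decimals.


Soft-thresholding with lambda = 1.17:
prox(7.3802) = sign(7.3802)*max(|7.3802| - 1.17, 0) = 6.2102
prox(7.4874) = sign(7.4874)*max(|7.4874| - 1.17, 0) = 6.3174
prox(-9.3215) = sign(-9.3215)*max(|-9.3215| - 1.17, 0) = -8.1515
prox(x) = [6.2102, 6.3174, -8.1515]
||prox(x)||_1 = 6.2102 + 6.3174 + 8.1515 = 20.6791


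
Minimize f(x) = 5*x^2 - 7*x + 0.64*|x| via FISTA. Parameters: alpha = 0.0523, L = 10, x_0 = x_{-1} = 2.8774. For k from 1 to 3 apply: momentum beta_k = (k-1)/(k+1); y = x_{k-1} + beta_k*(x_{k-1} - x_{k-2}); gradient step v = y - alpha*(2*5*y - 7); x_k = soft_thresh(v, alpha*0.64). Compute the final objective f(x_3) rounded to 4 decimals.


FISTA on f(x) = 5*x^2 - 7*x + 0.64*|x|
L = 10, alpha = 0.0523
Iteration 1: beta = 0.0, y = 2.8774 + 0.0*(2.8774 - 2.8774) = 2.8774
  grad(y) = 21.774, v = y - alpha*grad = 1.7386
  prox(v) = soft_thresh(1.7386, 0.0335) = 1.7051
Iteration 2: beta = 0.3333, y = 1.7051 + 0.3333*(1.7051 - 2.8774) = 1.3144
  grad(y) = 6.144, v = y - alpha*grad = 0.9931
  prox(v) = soft_thresh(0.9931, 0.0335) = 0.9596
Iteration 3: beta = 0.5, y = 0.9596 + 0.5*(0.9596 - 1.7051) = 0.5868
  grad(y) = -1.1318, v = y - alpha*grad = 0.646
  prox(v) = soft_thresh(0.646, 0.0335) = 0.6125
f(x_3) = 5*0.6125^2 - 7*0.6125 + 0.64*|0.6125| = -2.0197


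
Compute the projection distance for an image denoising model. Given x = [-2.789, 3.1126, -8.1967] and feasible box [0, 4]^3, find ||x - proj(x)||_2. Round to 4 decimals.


Project each component onto [0, 4].
clip(-2.789) = 0.0, clip(3.1126) = 3.1126, clip(-8.1967) = 0.0
Projection = [0.0, 3.1126, 0.0]
Squared diffs: [7.7785, 0.0, 67.1859]
Distance = sqrt(74.9644) = 8.6582


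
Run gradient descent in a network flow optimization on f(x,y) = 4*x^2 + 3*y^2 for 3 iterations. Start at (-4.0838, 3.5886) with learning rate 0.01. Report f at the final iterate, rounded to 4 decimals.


Gradient descent on f(x,y) = 4*x^2 + 3*y^2.
Starting point: (-4.0838, 3.5886), alpha = 0.01
Step 1: grad_x = 2*4*-4.0838 = -32.6704, grad_y = 2*3*3.5886 = 21.5316
  x_1 = -4.0838 - 0.01*-32.6704 = -3.7571
  y_1 = 3.5886 - 0.01*21.5316 = 3.3733
Step 2: grad_x = 2*4*-3.7571 = -30.0568, grad_y = 2*3*3.3733 = 20.2397
  x_2 = -3.7571 - 0.01*-30.0568 = -3.4565
  y_2 = 3.3733 - 0.01*20.2397 = 3.1709
Step 3: grad_x = 2*4*-3.4565 = -27.6522, grad_y = 2*3*3.1709 = 19.0253
  x_3 = -3.4565 - 0.01*-27.6522 = -3.18
  y_3 = 3.1709 - 0.01*19.0253 = 2.9806
f(-3.18, 2.9806) = 4*(-3.18)^2 + 3*2.9806^2 = 67.1023


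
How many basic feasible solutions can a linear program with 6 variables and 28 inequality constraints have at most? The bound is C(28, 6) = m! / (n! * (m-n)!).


Each vertex corresponds to some choice of n active constraints out of m, so the number of vertices is at most C(m, n) = m! / (n!(m-n)!).
m = 28, n = 6
Numerator: 28 * 27 * 26 * 25 * 24 * 23
Denominator: 6! = 720
C(28, 6) = 376740


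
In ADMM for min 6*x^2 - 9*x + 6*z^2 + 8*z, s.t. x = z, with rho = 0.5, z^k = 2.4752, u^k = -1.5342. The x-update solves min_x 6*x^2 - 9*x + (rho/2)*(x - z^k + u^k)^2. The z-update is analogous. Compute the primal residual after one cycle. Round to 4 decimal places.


ADMM iteration with rho = 0.5, z^k = 2.4752, u^k = -1.5342
Step 1: x-update.
Minimize 6*x^2 - 9*x + (0.5/2)*(x - 2.4752 - 1.5342)^2
FOC: (2*6 + 0.5)*x = 9 + 0.5*(2.4752 + 1.5342)
x^{k+1} = 0.8804
Step 2: z-update.
Minimize 6*z^2 + 8*z + (0.5/2)*(0.8804 - z - 1.5342)^2
FOC: (2*6 + 0.5)*z = -8 + 0.5*(0.8804 - 1.5342)
z^{k+1} = -0.6662
Step 3: u-update.
u^{k+1} = -1.5342 + 0.8804 + 0.6662 = 0.0123
Step 4: Primal residual = |0.8804 + 0.6662| = 1.5465


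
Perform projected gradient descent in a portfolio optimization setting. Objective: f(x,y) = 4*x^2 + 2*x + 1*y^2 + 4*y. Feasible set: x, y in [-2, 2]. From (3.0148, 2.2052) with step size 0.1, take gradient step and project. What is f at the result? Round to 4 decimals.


Step 1: Compute gradient at (3.0148, 2.2052).
grad_x = 2*4*3.0148 + 2 = 26.1184
grad_y = 2*1*2.2052 + 4 = 8.4104
Step 2: Gradient step.
x_raw = 3.0148 - 0.1*26.1184 = 0.403
y_raw = 2.2052 - 0.1*8.4104 = 1.3642
Step 3: Project onto [-2, 2].
x_proj = clip(0.403) = 0.403
y_proj = clip(1.3642) = 1.3642
Step 4: Evaluate f.
f(0.403, 1.3642) = 8.773


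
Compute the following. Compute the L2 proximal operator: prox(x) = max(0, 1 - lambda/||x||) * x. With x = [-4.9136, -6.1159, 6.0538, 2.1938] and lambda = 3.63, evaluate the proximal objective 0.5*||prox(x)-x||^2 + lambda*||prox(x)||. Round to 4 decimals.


Step 1: Compute ||x||.
||x|| = 10.1493
Step 2: Compute scaling factor.
scale = max(0, 1 - 3.63/10.1493) = 0.6423
Step 3: prox(x) = [-3.1562, -3.9285, 3.8886, 1.4092]
||prox(x)|| = 6.5193
Step 4: Proximal objective.
0.5*||prox-x||^2 = 6.5885
lambda*||prox|| = 23.6651
Total = 30.2536


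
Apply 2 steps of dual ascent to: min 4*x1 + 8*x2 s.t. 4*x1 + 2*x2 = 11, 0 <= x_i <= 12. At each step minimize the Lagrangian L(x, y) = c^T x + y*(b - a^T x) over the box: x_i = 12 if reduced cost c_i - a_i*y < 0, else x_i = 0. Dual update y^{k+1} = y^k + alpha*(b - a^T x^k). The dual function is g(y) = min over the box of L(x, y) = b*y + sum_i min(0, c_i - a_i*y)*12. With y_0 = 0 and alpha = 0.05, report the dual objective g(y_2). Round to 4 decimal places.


Dual ascent for LP: min 4*x1 + 8*x2, 4*x1 + 2*x2 = 11, 0 <= x_i <= 12
Step 1: y^k = 0.0, reduced costs: (4.0, 8.0)
  x^k = (0.0, 0.0), subgradient = b - a^T x = 11.0
  y^{k+1} = 0.0 + 0.05*11.0 = 0.55
Step 2: y^k = 0.55, reduced costs: (1.8, 6.9)
  x^k = (0.0, 0.0), subgradient = b - a^T x = 11.0
  y^{k+1} = 0.55 + 0.05*11.0 = 1.1
Dual objective at y_2 = 1.1: reduced costs (-0.4, 5.8), box minimizer x = (12.0, 0.0)
g(y_2) = b*y + (c1 - a1*y)*x1 + (c2 - a2*y)*x2 = 11*1.1 + (-0.4)*12.0 + 5.8*0.0 = 12.1 - 4.8 + 0.0 = 7.3


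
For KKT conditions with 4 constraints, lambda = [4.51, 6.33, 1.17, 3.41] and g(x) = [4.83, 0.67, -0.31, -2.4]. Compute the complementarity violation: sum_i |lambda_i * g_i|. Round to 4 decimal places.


KKT complementary slackness check:
lambda_1 * g_1 = 4.51 * 4.83 = 21.7833
lambda_2 * g_2 = 6.33 * 0.67 = 4.2411
lambda_3 * g_3 = 1.17 * -0.31 = -0.3627
lambda_4 * g_4 = 3.41 * -2.4 = -8.184
Total violation = 21.7833 + 4.2411 + 0.3627 + 8.184 = 34.5711


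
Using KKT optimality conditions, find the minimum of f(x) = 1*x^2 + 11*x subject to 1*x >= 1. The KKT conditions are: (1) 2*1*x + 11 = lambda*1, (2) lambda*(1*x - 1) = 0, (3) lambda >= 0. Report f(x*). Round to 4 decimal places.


Step 1: Try lambda = 0 (constraint inactive).
x_unc = -11/(2*1) = -5.5
Check: 1*-5.5 = -5.5 < 1 -- violated!
Step 2: Constraint must be active: 1*x = 1
x* = 1/1 = 1.0
lambda = (2*1*1.0 + 11)/1 = 13.0
Step 3: Compute optimal value.
f(x*) = 1*1.0^2 + 11*1.0 = 12.0


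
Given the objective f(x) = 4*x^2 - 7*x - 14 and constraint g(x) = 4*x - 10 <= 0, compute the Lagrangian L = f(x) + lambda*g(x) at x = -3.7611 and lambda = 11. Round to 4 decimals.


Step 1: Evaluate f(x).
f(-3.7611) = 4*(-3.7611)^2 - 7*(-3.7611) - 14 = 68.9112
Step 2: Evaluate g(x).
g(-3.7611) = 4*-3.7611 - 10 = -25.0444
Step 3: Compute Lagrangian.
L = 68.9112 + 11*-25.0444 = -206.5772


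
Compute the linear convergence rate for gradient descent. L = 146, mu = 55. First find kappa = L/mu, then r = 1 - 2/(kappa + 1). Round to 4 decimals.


Step 1: Compute the condition number.
kappa = L/mu = 146/55 = 2.6545
Step 2: Compute the convergence rate.
r = 1 - 2/(kappa + 1) = 1 - 2*mu/(L + mu) = (L - mu)/(L + mu) = 91/201 = 0.4527


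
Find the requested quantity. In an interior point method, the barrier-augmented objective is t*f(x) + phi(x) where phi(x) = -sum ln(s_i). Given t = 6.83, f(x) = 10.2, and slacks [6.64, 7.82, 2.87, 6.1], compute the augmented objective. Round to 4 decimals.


Step 1: Compute log-barrier.
ln values: [1.8931, 2.0567, 1.0543, 1.8083]
phi = -(1.8931 + 2.0567 + 1.0543 + 1.8083) = -6.8124
Step 2: Compute augmented objective.
t*f(x) = 6.83*10.2 = 69.666
Total = 69.666 - 6.8124 = 62.8536


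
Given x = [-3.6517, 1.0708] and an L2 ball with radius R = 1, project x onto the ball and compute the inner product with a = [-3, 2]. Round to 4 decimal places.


Step 1: Compute ||x|| (intermediates to 6 decimals).
||x|| = sqrt((-3.6517)^2 + 1.0708^2) = 3.80546
Step 2: Project.
Since ||x|| > R, scale = R/||x|| = 1/3.80546 = 0.26278, proj(x) = scale * x
proj(x) = [-0.959594, 0.281385]
Step 3: Dot product.
a^T * proj(x) = -3*(-0.959594) + 2*0.281385 = 3.4416


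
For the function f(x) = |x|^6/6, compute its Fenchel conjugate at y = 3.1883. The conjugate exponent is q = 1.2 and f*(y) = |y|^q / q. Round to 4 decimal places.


The conjugate exponent q satisfies 1/p + 1/q = 1.
p = 6, so q = 6/(6 - 1) = 1.2
|y|^q = 3.1883^1.2 = 4.0204
f*(3.1883) = 4.0204 / 1.2 = 3.3503


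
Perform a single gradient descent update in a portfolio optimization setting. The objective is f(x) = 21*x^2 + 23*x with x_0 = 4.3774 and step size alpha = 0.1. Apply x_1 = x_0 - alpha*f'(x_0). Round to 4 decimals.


We compute the gradient at x_0 and apply the update.
f'(x) = 42*x + 23
f'(4.3774) = 42*4.3774 + 23 = 206.8508
x_1 = 4.3774 - 0.1*206.8508 = -16.3077


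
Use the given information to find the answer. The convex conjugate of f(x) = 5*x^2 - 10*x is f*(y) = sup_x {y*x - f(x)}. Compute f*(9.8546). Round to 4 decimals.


f*(y) = sup_x {y*x - a*x^2 - b*x} = sup_x {(y-b)*x - a*x^2}
FOC: (y - b) - 2a*x = 0 => x* = (y - b)/(2a)
x* = (9.8546 + 10)/(2*5) = 1.9855
f*(9.8546) = (y-b)^2/(4a) = (9.8546 + 10)^2/(4*5)
= 394.2051/20 = 19.7103
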